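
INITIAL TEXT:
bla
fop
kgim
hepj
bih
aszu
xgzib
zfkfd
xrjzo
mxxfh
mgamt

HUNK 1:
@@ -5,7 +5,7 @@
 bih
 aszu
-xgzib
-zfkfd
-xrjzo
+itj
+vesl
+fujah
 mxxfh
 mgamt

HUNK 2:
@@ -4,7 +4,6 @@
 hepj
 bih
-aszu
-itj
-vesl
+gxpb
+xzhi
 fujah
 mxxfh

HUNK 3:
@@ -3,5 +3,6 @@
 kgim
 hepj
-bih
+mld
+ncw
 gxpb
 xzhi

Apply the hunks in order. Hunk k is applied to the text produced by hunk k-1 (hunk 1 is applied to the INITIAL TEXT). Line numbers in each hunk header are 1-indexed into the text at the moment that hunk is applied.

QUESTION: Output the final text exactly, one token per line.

Hunk 1: at line 5 remove [xgzib,zfkfd,xrjzo] add [itj,vesl,fujah] -> 11 lines: bla fop kgim hepj bih aszu itj vesl fujah mxxfh mgamt
Hunk 2: at line 4 remove [aszu,itj,vesl] add [gxpb,xzhi] -> 10 lines: bla fop kgim hepj bih gxpb xzhi fujah mxxfh mgamt
Hunk 3: at line 3 remove [bih] add [mld,ncw] -> 11 lines: bla fop kgim hepj mld ncw gxpb xzhi fujah mxxfh mgamt

Answer: bla
fop
kgim
hepj
mld
ncw
gxpb
xzhi
fujah
mxxfh
mgamt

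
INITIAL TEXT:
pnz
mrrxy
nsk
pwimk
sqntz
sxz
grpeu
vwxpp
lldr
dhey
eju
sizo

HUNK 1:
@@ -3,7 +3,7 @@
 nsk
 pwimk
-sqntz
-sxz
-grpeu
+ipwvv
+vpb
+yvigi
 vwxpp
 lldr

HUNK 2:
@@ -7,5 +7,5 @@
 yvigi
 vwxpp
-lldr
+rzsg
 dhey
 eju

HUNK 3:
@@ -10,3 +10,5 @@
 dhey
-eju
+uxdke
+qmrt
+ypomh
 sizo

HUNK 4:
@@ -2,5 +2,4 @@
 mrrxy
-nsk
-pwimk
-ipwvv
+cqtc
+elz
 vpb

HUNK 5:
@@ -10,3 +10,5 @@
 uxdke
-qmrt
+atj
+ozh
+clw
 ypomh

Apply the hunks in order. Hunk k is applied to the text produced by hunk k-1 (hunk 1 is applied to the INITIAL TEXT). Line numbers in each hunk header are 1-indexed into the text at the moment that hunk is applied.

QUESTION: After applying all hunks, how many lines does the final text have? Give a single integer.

Hunk 1: at line 3 remove [sqntz,sxz,grpeu] add [ipwvv,vpb,yvigi] -> 12 lines: pnz mrrxy nsk pwimk ipwvv vpb yvigi vwxpp lldr dhey eju sizo
Hunk 2: at line 7 remove [lldr] add [rzsg] -> 12 lines: pnz mrrxy nsk pwimk ipwvv vpb yvigi vwxpp rzsg dhey eju sizo
Hunk 3: at line 10 remove [eju] add [uxdke,qmrt,ypomh] -> 14 lines: pnz mrrxy nsk pwimk ipwvv vpb yvigi vwxpp rzsg dhey uxdke qmrt ypomh sizo
Hunk 4: at line 2 remove [nsk,pwimk,ipwvv] add [cqtc,elz] -> 13 lines: pnz mrrxy cqtc elz vpb yvigi vwxpp rzsg dhey uxdke qmrt ypomh sizo
Hunk 5: at line 10 remove [qmrt] add [atj,ozh,clw] -> 15 lines: pnz mrrxy cqtc elz vpb yvigi vwxpp rzsg dhey uxdke atj ozh clw ypomh sizo
Final line count: 15

Answer: 15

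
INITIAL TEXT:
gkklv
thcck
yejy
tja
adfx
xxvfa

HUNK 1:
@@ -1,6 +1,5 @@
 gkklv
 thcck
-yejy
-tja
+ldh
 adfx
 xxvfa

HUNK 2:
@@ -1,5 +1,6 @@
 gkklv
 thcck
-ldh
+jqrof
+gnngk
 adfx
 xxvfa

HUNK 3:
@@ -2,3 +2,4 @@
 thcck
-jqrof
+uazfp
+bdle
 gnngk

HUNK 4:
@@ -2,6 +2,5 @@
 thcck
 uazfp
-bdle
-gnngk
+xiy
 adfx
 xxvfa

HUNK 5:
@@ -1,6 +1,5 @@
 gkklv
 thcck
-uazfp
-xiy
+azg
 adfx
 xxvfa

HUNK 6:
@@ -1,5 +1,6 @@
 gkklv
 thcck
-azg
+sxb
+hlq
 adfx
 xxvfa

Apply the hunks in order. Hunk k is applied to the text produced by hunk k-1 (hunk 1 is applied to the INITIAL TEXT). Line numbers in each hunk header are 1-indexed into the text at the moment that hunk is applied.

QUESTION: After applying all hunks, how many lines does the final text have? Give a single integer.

Hunk 1: at line 1 remove [yejy,tja] add [ldh] -> 5 lines: gkklv thcck ldh adfx xxvfa
Hunk 2: at line 1 remove [ldh] add [jqrof,gnngk] -> 6 lines: gkklv thcck jqrof gnngk adfx xxvfa
Hunk 3: at line 2 remove [jqrof] add [uazfp,bdle] -> 7 lines: gkklv thcck uazfp bdle gnngk adfx xxvfa
Hunk 4: at line 2 remove [bdle,gnngk] add [xiy] -> 6 lines: gkklv thcck uazfp xiy adfx xxvfa
Hunk 5: at line 1 remove [uazfp,xiy] add [azg] -> 5 lines: gkklv thcck azg adfx xxvfa
Hunk 6: at line 1 remove [azg] add [sxb,hlq] -> 6 lines: gkklv thcck sxb hlq adfx xxvfa
Final line count: 6

Answer: 6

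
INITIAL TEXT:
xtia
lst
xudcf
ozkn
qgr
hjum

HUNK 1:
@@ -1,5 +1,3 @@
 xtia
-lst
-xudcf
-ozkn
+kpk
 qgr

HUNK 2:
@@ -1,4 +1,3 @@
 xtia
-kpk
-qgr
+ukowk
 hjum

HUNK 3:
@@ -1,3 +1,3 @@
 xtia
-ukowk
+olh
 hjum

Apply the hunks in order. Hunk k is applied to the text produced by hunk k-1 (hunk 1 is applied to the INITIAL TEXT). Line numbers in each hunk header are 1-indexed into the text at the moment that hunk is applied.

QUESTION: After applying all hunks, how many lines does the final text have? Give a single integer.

Answer: 3

Derivation:
Hunk 1: at line 1 remove [lst,xudcf,ozkn] add [kpk] -> 4 lines: xtia kpk qgr hjum
Hunk 2: at line 1 remove [kpk,qgr] add [ukowk] -> 3 lines: xtia ukowk hjum
Hunk 3: at line 1 remove [ukowk] add [olh] -> 3 lines: xtia olh hjum
Final line count: 3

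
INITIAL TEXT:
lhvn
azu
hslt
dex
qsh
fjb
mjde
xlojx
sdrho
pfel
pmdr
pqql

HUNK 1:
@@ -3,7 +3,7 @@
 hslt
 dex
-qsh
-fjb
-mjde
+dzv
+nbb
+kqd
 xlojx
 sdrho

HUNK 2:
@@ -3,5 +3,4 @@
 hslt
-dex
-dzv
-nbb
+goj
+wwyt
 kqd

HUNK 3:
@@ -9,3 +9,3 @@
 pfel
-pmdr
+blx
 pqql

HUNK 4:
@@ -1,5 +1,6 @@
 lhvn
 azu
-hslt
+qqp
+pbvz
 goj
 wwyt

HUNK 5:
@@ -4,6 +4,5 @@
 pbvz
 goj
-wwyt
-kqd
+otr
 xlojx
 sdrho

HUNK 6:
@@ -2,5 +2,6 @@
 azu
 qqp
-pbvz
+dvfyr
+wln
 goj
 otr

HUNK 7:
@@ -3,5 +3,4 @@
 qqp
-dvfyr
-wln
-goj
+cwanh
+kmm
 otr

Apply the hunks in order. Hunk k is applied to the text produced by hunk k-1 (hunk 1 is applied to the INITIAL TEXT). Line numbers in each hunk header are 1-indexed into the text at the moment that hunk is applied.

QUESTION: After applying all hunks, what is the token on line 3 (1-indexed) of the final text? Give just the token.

Hunk 1: at line 3 remove [qsh,fjb,mjde] add [dzv,nbb,kqd] -> 12 lines: lhvn azu hslt dex dzv nbb kqd xlojx sdrho pfel pmdr pqql
Hunk 2: at line 3 remove [dex,dzv,nbb] add [goj,wwyt] -> 11 lines: lhvn azu hslt goj wwyt kqd xlojx sdrho pfel pmdr pqql
Hunk 3: at line 9 remove [pmdr] add [blx] -> 11 lines: lhvn azu hslt goj wwyt kqd xlojx sdrho pfel blx pqql
Hunk 4: at line 1 remove [hslt] add [qqp,pbvz] -> 12 lines: lhvn azu qqp pbvz goj wwyt kqd xlojx sdrho pfel blx pqql
Hunk 5: at line 4 remove [wwyt,kqd] add [otr] -> 11 lines: lhvn azu qqp pbvz goj otr xlojx sdrho pfel blx pqql
Hunk 6: at line 2 remove [pbvz] add [dvfyr,wln] -> 12 lines: lhvn azu qqp dvfyr wln goj otr xlojx sdrho pfel blx pqql
Hunk 7: at line 3 remove [dvfyr,wln,goj] add [cwanh,kmm] -> 11 lines: lhvn azu qqp cwanh kmm otr xlojx sdrho pfel blx pqql
Final line 3: qqp

Answer: qqp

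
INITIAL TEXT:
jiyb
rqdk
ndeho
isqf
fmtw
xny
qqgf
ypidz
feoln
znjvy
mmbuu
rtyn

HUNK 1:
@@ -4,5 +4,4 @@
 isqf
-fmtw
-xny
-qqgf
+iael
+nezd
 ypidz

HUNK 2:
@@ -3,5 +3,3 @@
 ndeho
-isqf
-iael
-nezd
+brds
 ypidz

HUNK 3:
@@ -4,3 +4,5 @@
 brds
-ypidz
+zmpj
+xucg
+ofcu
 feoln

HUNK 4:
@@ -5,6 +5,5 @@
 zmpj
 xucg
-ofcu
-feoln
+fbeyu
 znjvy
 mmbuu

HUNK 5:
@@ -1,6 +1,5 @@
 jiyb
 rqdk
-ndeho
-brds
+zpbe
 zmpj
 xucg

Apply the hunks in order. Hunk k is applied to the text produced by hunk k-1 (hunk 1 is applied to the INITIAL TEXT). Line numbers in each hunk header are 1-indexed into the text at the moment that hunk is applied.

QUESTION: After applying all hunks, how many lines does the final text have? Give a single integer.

Hunk 1: at line 4 remove [fmtw,xny,qqgf] add [iael,nezd] -> 11 lines: jiyb rqdk ndeho isqf iael nezd ypidz feoln znjvy mmbuu rtyn
Hunk 2: at line 3 remove [isqf,iael,nezd] add [brds] -> 9 lines: jiyb rqdk ndeho brds ypidz feoln znjvy mmbuu rtyn
Hunk 3: at line 4 remove [ypidz] add [zmpj,xucg,ofcu] -> 11 lines: jiyb rqdk ndeho brds zmpj xucg ofcu feoln znjvy mmbuu rtyn
Hunk 4: at line 5 remove [ofcu,feoln] add [fbeyu] -> 10 lines: jiyb rqdk ndeho brds zmpj xucg fbeyu znjvy mmbuu rtyn
Hunk 5: at line 1 remove [ndeho,brds] add [zpbe] -> 9 lines: jiyb rqdk zpbe zmpj xucg fbeyu znjvy mmbuu rtyn
Final line count: 9

Answer: 9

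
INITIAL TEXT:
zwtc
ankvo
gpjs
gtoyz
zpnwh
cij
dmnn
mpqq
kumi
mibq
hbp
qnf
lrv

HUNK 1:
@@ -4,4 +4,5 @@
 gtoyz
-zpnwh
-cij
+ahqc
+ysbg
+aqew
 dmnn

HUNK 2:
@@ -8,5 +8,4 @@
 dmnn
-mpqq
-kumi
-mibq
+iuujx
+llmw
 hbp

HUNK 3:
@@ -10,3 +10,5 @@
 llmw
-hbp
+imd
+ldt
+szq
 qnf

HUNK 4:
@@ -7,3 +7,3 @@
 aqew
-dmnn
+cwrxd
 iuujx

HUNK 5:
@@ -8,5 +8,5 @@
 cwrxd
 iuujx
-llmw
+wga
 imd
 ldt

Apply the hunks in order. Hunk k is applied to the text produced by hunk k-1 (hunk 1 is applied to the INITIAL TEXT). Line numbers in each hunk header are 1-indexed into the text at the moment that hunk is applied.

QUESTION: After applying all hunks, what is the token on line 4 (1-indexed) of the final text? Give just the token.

Hunk 1: at line 4 remove [zpnwh,cij] add [ahqc,ysbg,aqew] -> 14 lines: zwtc ankvo gpjs gtoyz ahqc ysbg aqew dmnn mpqq kumi mibq hbp qnf lrv
Hunk 2: at line 8 remove [mpqq,kumi,mibq] add [iuujx,llmw] -> 13 lines: zwtc ankvo gpjs gtoyz ahqc ysbg aqew dmnn iuujx llmw hbp qnf lrv
Hunk 3: at line 10 remove [hbp] add [imd,ldt,szq] -> 15 lines: zwtc ankvo gpjs gtoyz ahqc ysbg aqew dmnn iuujx llmw imd ldt szq qnf lrv
Hunk 4: at line 7 remove [dmnn] add [cwrxd] -> 15 lines: zwtc ankvo gpjs gtoyz ahqc ysbg aqew cwrxd iuujx llmw imd ldt szq qnf lrv
Hunk 5: at line 8 remove [llmw] add [wga] -> 15 lines: zwtc ankvo gpjs gtoyz ahqc ysbg aqew cwrxd iuujx wga imd ldt szq qnf lrv
Final line 4: gtoyz

Answer: gtoyz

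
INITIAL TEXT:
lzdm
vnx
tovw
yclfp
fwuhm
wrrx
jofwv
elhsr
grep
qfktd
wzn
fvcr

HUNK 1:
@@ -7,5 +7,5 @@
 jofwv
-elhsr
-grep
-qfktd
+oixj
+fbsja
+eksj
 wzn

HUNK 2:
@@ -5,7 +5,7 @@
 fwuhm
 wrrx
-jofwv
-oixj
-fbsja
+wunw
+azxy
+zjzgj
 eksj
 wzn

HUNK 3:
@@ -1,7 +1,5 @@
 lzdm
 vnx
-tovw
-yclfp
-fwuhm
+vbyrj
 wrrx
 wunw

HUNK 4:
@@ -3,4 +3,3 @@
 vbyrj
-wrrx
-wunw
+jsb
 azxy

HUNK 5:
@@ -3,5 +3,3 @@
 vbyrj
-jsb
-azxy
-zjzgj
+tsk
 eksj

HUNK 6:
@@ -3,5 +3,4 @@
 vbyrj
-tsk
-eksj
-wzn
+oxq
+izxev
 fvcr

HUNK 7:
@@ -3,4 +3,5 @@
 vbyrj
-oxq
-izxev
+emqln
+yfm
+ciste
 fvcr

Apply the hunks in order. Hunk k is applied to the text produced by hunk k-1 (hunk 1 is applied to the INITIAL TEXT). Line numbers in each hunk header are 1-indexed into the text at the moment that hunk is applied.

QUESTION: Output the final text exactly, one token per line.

Hunk 1: at line 7 remove [elhsr,grep,qfktd] add [oixj,fbsja,eksj] -> 12 lines: lzdm vnx tovw yclfp fwuhm wrrx jofwv oixj fbsja eksj wzn fvcr
Hunk 2: at line 5 remove [jofwv,oixj,fbsja] add [wunw,azxy,zjzgj] -> 12 lines: lzdm vnx tovw yclfp fwuhm wrrx wunw azxy zjzgj eksj wzn fvcr
Hunk 3: at line 1 remove [tovw,yclfp,fwuhm] add [vbyrj] -> 10 lines: lzdm vnx vbyrj wrrx wunw azxy zjzgj eksj wzn fvcr
Hunk 4: at line 3 remove [wrrx,wunw] add [jsb] -> 9 lines: lzdm vnx vbyrj jsb azxy zjzgj eksj wzn fvcr
Hunk 5: at line 3 remove [jsb,azxy,zjzgj] add [tsk] -> 7 lines: lzdm vnx vbyrj tsk eksj wzn fvcr
Hunk 6: at line 3 remove [tsk,eksj,wzn] add [oxq,izxev] -> 6 lines: lzdm vnx vbyrj oxq izxev fvcr
Hunk 7: at line 3 remove [oxq,izxev] add [emqln,yfm,ciste] -> 7 lines: lzdm vnx vbyrj emqln yfm ciste fvcr

Answer: lzdm
vnx
vbyrj
emqln
yfm
ciste
fvcr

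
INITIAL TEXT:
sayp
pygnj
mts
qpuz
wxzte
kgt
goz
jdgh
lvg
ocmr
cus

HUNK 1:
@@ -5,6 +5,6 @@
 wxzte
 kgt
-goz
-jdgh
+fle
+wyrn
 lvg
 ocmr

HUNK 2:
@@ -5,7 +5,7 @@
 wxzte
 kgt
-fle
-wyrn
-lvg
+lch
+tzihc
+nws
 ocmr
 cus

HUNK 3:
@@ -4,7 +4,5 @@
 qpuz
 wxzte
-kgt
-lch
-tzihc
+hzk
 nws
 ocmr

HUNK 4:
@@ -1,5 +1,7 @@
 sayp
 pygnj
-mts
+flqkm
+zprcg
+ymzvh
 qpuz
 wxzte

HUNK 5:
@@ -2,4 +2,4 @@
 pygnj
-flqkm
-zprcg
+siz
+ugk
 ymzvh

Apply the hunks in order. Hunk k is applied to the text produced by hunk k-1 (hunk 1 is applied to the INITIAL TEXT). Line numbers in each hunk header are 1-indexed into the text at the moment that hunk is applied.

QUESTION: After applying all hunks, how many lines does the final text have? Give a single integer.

Answer: 11

Derivation:
Hunk 1: at line 5 remove [goz,jdgh] add [fle,wyrn] -> 11 lines: sayp pygnj mts qpuz wxzte kgt fle wyrn lvg ocmr cus
Hunk 2: at line 5 remove [fle,wyrn,lvg] add [lch,tzihc,nws] -> 11 lines: sayp pygnj mts qpuz wxzte kgt lch tzihc nws ocmr cus
Hunk 3: at line 4 remove [kgt,lch,tzihc] add [hzk] -> 9 lines: sayp pygnj mts qpuz wxzte hzk nws ocmr cus
Hunk 4: at line 1 remove [mts] add [flqkm,zprcg,ymzvh] -> 11 lines: sayp pygnj flqkm zprcg ymzvh qpuz wxzte hzk nws ocmr cus
Hunk 5: at line 2 remove [flqkm,zprcg] add [siz,ugk] -> 11 lines: sayp pygnj siz ugk ymzvh qpuz wxzte hzk nws ocmr cus
Final line count: 11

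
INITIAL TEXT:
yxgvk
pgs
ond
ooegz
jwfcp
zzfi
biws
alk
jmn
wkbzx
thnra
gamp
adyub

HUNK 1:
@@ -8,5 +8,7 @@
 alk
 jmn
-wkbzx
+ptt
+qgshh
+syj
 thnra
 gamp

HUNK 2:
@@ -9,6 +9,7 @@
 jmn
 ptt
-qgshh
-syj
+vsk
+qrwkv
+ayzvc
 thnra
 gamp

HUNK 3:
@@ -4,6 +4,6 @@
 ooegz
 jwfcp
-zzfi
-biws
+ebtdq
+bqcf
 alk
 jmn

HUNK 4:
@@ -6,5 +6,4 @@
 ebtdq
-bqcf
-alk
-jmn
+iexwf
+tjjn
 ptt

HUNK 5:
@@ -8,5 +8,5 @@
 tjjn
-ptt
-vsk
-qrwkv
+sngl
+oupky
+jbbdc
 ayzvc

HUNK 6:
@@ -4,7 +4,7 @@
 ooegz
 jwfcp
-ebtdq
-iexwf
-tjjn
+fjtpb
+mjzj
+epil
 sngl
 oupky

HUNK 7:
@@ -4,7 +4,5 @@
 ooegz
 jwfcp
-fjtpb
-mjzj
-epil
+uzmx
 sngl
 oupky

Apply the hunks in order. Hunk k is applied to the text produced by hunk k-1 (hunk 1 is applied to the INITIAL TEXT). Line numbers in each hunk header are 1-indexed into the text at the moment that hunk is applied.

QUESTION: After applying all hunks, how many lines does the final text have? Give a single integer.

Hunk 1: at line 8 remove [wkbzx] add [ptt,qgshh,syj] -> 15 lines: yxgvk pgs ond ooegz jwfcp zzfi biws alk jmn ptt qgshh syj thnra gamp adyub
Hunk 2: at line 9 remove [qgshh,syj] add [vsk,qrwkv,ayzvc] -> 16 lines: yxgvk pgs ond ooegz jwfcp zzfi biws alk jmn ptt vsk qrwkv ayzvc thnra gamp adyub
Hunk 3: at line 4 remove [zzfi,biws] add [ebtdq,bqcf] -> 16 lines: yxgvk pgs ond ooegz jwfcp ebtdq bqcf alk jmn ptt vsk qrwkv ayzvc thnra gamp adyub
Hunk 4: at line 6 remove [bqcf,alk,jmn] add [iexwf,tjjn] -> 15 lines: yxgvk pgs ond ooegz jwfcp ebtdq iexwf tjjn ptt vsk qrwkv ayzvc thnra gamp adyub
Hunk 5: at line 8 remove [ptt,vsk,qrwkv] add [sngl,oupky,jbbdc] -> 15 lines: yxgvk pgs ond ooegz jwfcp ebtdq iexwf tjjn sngl oupky jbbdc ayzvc thnra gamp adyub
Hunk 6: at line 4 remove [ebtdq,iexwf,tjjn] add [fjtpb,mjzj,epil] -> 15 lines: yxgvk pgs ond ooegz jwfcp fjtpb mjzj epil sngl oupky jbbdc ayzvc thnra gamp adyub
Hunk 7: at line 4 remove [fjtpb,mjzj,epil] add [uzmx] -> 13 lines: yxgvk pgs ond ooegz jwfcp uzmx sngl oupky jbbdc ayzvc thnra gamp adyub
Final line count: 13

Answer: 13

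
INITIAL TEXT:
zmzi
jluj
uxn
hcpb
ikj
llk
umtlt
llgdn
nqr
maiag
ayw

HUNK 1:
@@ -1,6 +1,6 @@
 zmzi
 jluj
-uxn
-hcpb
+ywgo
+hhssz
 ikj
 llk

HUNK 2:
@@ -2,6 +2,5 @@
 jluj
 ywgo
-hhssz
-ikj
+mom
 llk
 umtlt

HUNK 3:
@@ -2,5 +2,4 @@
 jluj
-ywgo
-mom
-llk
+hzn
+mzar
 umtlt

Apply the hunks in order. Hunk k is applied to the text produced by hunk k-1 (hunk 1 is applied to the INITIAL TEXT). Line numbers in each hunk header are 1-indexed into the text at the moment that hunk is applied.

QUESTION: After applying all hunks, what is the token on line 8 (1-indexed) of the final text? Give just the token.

Answer: maiag

Derivation:
Hunk 1: at line 1 remove [uxn,hcpb] add [ywgo,hhssz] -> 11 lines: zmzi jluj ywgo hhssz ikj llk umtlt llgdn nqr maiag ayw
Hunk 2: at line 2 remove [hhssz,ikj] add [mom] -> 10 lines: zmzi jluj ywgo mom llk umtlt llgdn nqr maiag ayw
Hunk 3: at line 2 remove [ywgo,mom,llk] add [hzn,mzar] -> 9 lines: zmzi jluj hzn mzar umtlt llgdn nqr maiag ayw
Final line 8: maiag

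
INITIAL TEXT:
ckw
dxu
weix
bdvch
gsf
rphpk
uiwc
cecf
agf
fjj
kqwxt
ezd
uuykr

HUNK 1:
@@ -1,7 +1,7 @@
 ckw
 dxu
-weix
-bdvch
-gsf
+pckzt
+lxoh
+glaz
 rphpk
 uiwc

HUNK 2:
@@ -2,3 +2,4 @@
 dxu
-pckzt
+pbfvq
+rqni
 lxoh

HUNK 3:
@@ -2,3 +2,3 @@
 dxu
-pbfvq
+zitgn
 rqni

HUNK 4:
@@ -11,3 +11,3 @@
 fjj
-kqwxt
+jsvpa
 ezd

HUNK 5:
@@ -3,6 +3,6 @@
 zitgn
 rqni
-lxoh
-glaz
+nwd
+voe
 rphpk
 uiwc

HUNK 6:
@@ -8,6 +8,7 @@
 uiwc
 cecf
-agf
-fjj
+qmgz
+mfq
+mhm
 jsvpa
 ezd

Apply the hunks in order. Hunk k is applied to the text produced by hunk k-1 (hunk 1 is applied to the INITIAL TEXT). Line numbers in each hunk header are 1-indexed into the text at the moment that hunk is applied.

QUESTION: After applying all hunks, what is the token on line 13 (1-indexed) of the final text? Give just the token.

Answer: jsvpa

Derivation:
Hunk 1: at line 1 remove [weix,bdvch,gsf] add [pckzt,lxoh,glaz] -> 13 lines: ckw dxu pckzt lxoh glaz rphpk uiwc cecf agf fjj kqwxt ezd uuykr
Hunk 2: at line 2 remove [pckzt] add [pbfvq,rqni] -> 14 lines: ckw dxu pbfvq rqni lxoh glaz rphpk uiwc cecf agf fjj kqwxt ezd uuykr
Hunk 3: at line 2 remove [pbfvq] add [zitgn] -> 14 lines: ckw dxu zitgn rqni lxoh glaz rphpk uiwc cecf agf fjj kqwxt ezd uuykr
Hunk 4: at line 11 remove [kqwxt] add [jsvpa] -> 14 lines: ckw dxu zitgn rqni lxoh glaz rphpk uiwc cecf agf fjj jsvpa ezd uuykr
Hunk 5: at line 3 remove [lxoh,glaz] add [nwd,voe] -> 14 lines: ckw dxu zitgn rqni nwd voe rphpk uiwc cecf agf fjj jsvpa ezd uuykr
Hunk 6: at line 8 remove [agf,fjj] add [qmgz,mfq,mhm] -> 15 lines: ckw dxu zitgn rqni nwd voe rphpk uiwc cecf qmgz mfq mhm jsvpa ezd uuykr
Final line 13: jsvpa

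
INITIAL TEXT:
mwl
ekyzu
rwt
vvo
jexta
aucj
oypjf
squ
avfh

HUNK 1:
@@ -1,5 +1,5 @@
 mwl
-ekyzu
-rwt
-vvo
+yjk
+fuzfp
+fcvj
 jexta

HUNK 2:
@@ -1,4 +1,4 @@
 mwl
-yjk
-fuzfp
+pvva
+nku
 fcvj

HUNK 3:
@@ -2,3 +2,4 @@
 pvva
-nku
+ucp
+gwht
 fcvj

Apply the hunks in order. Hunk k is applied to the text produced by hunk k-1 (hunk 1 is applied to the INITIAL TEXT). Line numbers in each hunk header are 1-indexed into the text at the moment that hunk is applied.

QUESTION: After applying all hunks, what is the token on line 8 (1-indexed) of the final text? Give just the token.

Hunk 1: at line 1 remove [ekyzu,rwt,vvo] add [yjk,fuzfp,fcvj] -> 9 lines: mwl yjk fuzfp fcvj jexta aucj oypjf squ avfh
Hunk 2: at line 1 remove [yjk,fuzfp] add [pvva,nku] -> 9 lines: mwl pvva nku fcvj jexta aucj oypjf squ avfh
Hunk 3: at line 2 remove [nku] add [ucp,gwht] -> 10 lines: mwl pvva ucp gwht fcvj jexta aucj oypjf squ avfh
Final line 8: oypjf

Answer: oypjf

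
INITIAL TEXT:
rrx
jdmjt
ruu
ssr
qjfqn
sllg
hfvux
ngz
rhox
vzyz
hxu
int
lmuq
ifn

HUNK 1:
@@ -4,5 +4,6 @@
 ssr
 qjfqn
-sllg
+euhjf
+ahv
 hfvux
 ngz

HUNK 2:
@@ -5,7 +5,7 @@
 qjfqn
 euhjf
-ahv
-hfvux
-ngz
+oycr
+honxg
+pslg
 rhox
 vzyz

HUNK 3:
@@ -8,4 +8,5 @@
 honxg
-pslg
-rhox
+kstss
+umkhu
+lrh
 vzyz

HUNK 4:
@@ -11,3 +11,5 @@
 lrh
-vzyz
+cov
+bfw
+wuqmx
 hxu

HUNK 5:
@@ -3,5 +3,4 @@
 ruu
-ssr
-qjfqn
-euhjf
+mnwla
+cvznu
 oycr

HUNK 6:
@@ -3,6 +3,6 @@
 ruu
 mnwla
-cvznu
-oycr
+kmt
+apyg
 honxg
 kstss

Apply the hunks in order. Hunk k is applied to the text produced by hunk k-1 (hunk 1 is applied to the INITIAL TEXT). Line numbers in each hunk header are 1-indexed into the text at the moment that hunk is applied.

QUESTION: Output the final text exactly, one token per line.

Answer: rrx
jdmjt
ruu
mnwla
kmt
apyg
honxg
kstss
umkhu
lrh
cov
bfw
wuqmx
hxu
int
lmuq
ifn

Derivation:
Hunk 1: at line 4 remove [sllg] add [euhjf,ahv] -> 15 lines: rrx jdmjt ruu ssr qjfqn euhjf ahv hfvux ngz rhox vzyz hxu int lmuq ifn
Hunk 2: at line 5 remove [ahv,hfvux,ngz] add [oycr,honxg,pslg] -> 15 lines: rrx jdmjt ruu ssr qjfqn euhjf oycr honxg pslg rhox vzyz hxu int lmuq ifn
Hunk 3: at line 8 remove [pslg,rhox] add [kstss,umkhu,lrh] -> 16 lines: rrx jdmjt ruu ssr qjfqn euhjf oycr honxg kstss umkhu lrh vzyz hxu int lmuq ifn
Hunk 4: at line 11 remove [vzyz] add [cov,bfw,wuqmx] -> 18 lines: rrx jdmjt ruu ssr qjfqn euhjf oycr honxg kstss umkhu lrh cov bfw wuqmx hxu int lmuq ifn
Hunk 5: at line 3 remove [ssr,qjfqn,euhjf] add [mnwla,cvznu] -> 17 lines: rrx jdmjt ruu mnwla cvznu oycr honxg kstss umkhu lrh cov bfw wuqmx hxu int lmuq ifn
Hunk 6: at line 3 remove [cvznu,oycr] add [kmt,apyg] -> 17 lines: rrx jdmjt ruu mnwla kmt apyg honxg kstss umkhu lrh cov bfw wuqmx hxu int lmuq ifn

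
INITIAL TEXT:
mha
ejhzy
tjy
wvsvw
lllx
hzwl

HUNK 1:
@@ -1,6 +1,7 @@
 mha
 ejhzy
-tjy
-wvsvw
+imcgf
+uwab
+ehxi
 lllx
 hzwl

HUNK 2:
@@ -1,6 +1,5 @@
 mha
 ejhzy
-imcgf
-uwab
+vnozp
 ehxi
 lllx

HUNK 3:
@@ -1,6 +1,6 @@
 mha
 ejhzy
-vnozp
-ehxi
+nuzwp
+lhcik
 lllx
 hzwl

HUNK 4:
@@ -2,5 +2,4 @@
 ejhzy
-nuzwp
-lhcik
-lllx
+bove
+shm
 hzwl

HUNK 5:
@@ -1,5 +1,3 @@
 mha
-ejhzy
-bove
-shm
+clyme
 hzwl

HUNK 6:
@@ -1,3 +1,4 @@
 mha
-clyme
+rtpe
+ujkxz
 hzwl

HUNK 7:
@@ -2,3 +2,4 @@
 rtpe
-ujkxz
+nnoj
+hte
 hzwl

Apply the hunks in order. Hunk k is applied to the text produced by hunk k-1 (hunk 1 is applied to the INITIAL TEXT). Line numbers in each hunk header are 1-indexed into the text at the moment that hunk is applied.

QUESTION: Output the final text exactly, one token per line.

Answer: mha
rtpe
nnoj
hte
hzwl

Derivation:
Hunk 1: at line 1 remove [tjy,wvsvw] add [imcgf,uwab,ehxi] -> 7 lines: mha ejhzy imcgf uwab ehxi lllx hzwl
Hunk 2: at line 1 remove [imcgf,uwab] add [vnozp] -> 6 lines: mha ejhzy vnozp ehxi lllx hzwl
Hunk 3: at line 1 remove [vnozp,ehxi] add [nuzwp,lhcik] -> 6 lines: mha ejhzy nuzwp lhcik lllx hzwl
Hunk 4: at line 2 remove [nuzwp,lhcik,lllx] add [bove,shm] -> 5 lines: mha ejhzy bove shm hzwl
Hunk 5: at line 1 remove [ejhzy,bove,shm] add [clyme] -> 3 lines: mha clyme hzwl
Hunk 6: at line 1 remove [clyme] add [rtpe,ujkxz] -> 4 lines: mha rtpe ujkxz hzwl
Hunk 7: at line 2 remove [ujkxz] add [nnoj,hte] -> 5 lines: mha rtpe nnoj hte hzwl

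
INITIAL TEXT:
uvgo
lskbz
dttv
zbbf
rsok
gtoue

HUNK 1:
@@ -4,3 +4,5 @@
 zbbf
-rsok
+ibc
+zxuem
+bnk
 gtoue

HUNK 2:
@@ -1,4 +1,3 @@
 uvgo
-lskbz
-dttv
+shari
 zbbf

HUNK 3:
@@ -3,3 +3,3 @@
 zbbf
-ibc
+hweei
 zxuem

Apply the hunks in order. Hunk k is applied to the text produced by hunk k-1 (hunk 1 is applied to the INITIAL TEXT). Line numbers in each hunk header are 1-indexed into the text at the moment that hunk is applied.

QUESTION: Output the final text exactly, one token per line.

Answer: uvgo
shari
zbbf
hweei
zxuem
bnk
gtoue

Derivation:
Hunk 1: at line 4 remove [rsok] add [ibc,zxuem,bnk] -> 8 lines: uvgo lskbz dttv zbbf ibc zxuem bnk gtoue
Hunk 2: at line 1 remove [lskbz,dttv] add [shari] -> 7 lines: uvgo shari zbbf ibc zxuem bnk gtoue
Hunk 3: at line 3 remove [ibc] add [hweei] -> 7 lines: uvgo shari zbbf hweei zxuem bnk gtoue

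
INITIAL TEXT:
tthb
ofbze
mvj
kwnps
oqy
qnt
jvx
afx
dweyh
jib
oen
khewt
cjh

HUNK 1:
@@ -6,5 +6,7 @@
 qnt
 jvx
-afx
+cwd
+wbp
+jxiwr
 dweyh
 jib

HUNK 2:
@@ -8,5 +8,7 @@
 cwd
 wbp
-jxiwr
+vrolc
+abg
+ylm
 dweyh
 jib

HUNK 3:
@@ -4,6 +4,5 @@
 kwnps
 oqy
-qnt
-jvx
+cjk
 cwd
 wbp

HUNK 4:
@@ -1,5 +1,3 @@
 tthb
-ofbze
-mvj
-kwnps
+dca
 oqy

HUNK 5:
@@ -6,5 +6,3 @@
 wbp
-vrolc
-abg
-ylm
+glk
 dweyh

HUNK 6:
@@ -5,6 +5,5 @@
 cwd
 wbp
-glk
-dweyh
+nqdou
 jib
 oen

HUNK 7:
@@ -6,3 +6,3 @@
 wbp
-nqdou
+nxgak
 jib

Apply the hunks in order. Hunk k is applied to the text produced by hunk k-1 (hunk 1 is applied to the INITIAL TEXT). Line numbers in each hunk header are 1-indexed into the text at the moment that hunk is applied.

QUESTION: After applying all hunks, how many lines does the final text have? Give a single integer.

Hunk 1: at line 6 remove [afx] add [cwd,wbp,jxiwr] -> 15 lines: tthb ofbze mvj kwnps oqy qnt jvx cwd wbp jxiwr dweyh jib oen khewt cjh
Hunk 2: at line 8 remove [jxiwr] add [vrolc,abg,ylm] -> 17 lines: tthb ofbze mvj kwnps oqy qnt jvx cwd wbp vrolc abg ylm dweyh jib oen khewt cjh
Hunk 3: at line 4 remove [qnt,jvx] add [cjk] -> 16 lines: tthb ofbze mvj kwnps oqy cjk cwd wbp vrolc abg ylm dweyh jib oen khewt cjh
Hunk 4: at line 1 remove [ofbze,mvj,kwnps] add [dca] -> 14 lines: tthb dca oqy cjk cwd wbp vrolc abg ylm dweyh jib oen khewt cjh
Hunk 5: at line 6 remove [vrolc,abg,ylm] add [glk] -> 12 lines: tthb dca oqy cjk cwd wbp glk dweyh jib oen khewt cjh
Hunk 6: at line 5 remove [glk,dweyh] add [nqdou] -> 11 lines: tthb dca oqy cjk cwd wbp nqdou jib oen khewt cjh
Hunk 7: at line 6 remove [nqdou] add [nxgak] -> 11 lines: tthb dca oqy cjk cwd wbp nxgak jib oen khewt cjh
Final line count: 11

Answer: 11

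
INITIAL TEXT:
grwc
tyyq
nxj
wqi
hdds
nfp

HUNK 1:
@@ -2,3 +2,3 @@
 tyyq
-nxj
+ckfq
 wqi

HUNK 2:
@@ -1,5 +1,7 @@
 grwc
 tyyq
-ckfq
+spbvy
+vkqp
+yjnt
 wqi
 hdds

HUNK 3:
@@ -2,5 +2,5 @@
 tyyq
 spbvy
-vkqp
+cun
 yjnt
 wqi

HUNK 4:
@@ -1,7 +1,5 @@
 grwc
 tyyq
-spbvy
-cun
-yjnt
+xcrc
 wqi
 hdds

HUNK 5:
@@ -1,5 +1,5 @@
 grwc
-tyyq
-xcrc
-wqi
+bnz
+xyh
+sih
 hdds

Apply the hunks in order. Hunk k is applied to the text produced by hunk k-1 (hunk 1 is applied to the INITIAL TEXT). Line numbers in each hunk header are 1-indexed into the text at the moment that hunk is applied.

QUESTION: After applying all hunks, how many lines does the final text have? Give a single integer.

Answer: 6

Derivation:
Hunk 1: at line 2 remove [nxj] add [ckfq] -> 6 lines: grwc tyyq ckfq wqi hdds nfp
Hunk 2: at line 1 remove [ckfq] add [spbvy,vkqp,yjnt] -> 8 lines: grwc tyyq spbvy vkqp yjnt wqi hdds nfp
Hunk 3: at line 2 remove [vkqp] add [cun] -> 8 lines: grwc tyyq spbvy cun yjnt wqi hdds nfp
Hunk 4: at line 1 remove [spbvy,cun,yjnt] add [xcrc] -> 6 lines: grwc tyyq xcrc wqi hdds nfp
Hunk 5: at line 1 remove [tyyq,xcrc,wqi] add [bnz,xyh,sih] -> 6 lines: grwc bnz xyh sih hdds nfp
Final line count: 6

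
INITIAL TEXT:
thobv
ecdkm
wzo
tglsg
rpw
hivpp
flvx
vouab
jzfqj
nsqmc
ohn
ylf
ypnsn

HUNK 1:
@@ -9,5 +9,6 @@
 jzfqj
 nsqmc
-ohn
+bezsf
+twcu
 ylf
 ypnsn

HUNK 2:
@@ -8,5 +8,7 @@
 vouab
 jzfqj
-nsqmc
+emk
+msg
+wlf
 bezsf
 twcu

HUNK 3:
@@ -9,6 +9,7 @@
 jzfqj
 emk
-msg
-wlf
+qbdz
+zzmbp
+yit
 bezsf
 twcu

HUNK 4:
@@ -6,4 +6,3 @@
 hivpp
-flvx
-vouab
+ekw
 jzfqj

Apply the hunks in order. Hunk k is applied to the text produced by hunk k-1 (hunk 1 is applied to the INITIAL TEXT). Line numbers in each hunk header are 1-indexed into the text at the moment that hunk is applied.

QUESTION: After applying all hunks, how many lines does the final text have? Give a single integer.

Answer: 16

Derivation:
Hunk 1: at line 9 remove [ohn] add [bezsf,twcu] -> 14 lines: thobv ecdkm wzo tglsg rpw hivpp flvx vouab jzfqj nsqmc bezsf twcu ylf ypnsn
Hunk 2: at line 8 remove [nsqmc] add [emk,msg,wlf] -> 16 lines: thobv ecdkm wzo tglsg rpw hivpp flvx vouab jzfqj emk msg wlf bezsf twcu ylf ypnsn
Hunk 3: at line 9 remove [msg,wlf] add [qbdz,zzmbp,yit] -> 17 lines: thobv ecdkm wzo tglsg rpw hivpp flvx vouab jzfqj emk qbdz zzmbp yit bezsf twcu ylf ypnsn
Hunk 4: at line 6 remove [flvx,vouab] add [ekw] -> 16 lines: thobv ecdkm wzo tglsg rpw hivpp ekw jzfqj emk qbdz zzmbp yit bezsf twcu ylf ypnsn
Final line count: 16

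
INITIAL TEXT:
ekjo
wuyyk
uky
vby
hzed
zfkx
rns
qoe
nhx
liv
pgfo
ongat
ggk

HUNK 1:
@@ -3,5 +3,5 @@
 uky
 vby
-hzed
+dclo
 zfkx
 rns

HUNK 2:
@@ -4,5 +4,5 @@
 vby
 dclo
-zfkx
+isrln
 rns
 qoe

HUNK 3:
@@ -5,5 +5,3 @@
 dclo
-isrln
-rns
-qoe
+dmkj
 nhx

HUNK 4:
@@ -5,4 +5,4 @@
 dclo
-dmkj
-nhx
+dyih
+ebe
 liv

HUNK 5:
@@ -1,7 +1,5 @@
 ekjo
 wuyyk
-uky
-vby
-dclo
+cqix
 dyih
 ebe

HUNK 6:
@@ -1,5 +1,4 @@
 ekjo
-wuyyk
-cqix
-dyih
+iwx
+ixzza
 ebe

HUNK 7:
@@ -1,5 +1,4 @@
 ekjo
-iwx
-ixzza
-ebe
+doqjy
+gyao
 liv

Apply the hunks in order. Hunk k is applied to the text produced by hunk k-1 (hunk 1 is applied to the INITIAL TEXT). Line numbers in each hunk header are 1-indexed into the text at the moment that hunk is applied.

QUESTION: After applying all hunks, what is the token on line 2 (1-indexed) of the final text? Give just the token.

Answer: doqjy

Derivation:
Hunk 1: at line 3 remove [hzed] add [dclo] -> 13 lines: ekjo wuyyk uky vby dclo zfkx rns qoe nhx liv pgfo ongat ggk
Hunk 2: at line 4 remove [zfkx] add [isrln] -> 13 lines: ekjo wuyyk uky vby dclo isrln rns qoe nhx liv pgfo ongat ggk
Hunk 3: at line 5 remove [isrln,rns,qoe] add [dmkj] -> 11 lines: ekjo wuyyk uky vby dclo dmkj nhx liv pgfo ongat ggk
Hunk 4: at line 5 remove [dmkj,nhx] add [dyih,ebe] -> 11 lines: ekjo wuyyk uky vby dclo dyih ebe liv pgfo ongat ggk
Hunk 5: at line 1 remove [uky,vby,dclo] add [cqix] -> 9 lines: ekjo wuyyk cqix dyih ebe liv pgfo ongat ggk
Hunk 6: at line 1 remove [wuyyk,cqix,dyih] add [iwx,ixzza] -> 8 lines: ekjo iwx ixzza ebe liv pgfo ongat ggk
Hunk 7: at line 1 remove [iwx,ixzza,ebe] add [doqjy,gyao] -> 7 lines: ekjo doqjy gyao liv pgfo ongat ggk
Final line 2: doqjy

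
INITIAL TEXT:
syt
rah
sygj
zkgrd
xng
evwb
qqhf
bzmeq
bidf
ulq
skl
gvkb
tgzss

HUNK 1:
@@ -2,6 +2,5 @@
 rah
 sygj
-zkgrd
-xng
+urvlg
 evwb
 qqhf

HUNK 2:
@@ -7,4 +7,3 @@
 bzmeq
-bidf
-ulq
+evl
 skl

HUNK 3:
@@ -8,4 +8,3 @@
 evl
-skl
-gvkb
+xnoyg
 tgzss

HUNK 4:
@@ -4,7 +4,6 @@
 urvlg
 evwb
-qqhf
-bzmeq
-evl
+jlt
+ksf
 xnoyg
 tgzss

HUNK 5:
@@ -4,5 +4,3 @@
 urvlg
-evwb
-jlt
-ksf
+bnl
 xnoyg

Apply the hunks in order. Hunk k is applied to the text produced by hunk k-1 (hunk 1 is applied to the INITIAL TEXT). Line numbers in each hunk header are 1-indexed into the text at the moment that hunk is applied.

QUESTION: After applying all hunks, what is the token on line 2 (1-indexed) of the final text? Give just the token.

Hunk 1: at line 2 remove [zkgrd,xng] add [urvlg] -> 12 lines: syt rah sygj urvlg evwb qqhf bzmeq bidf ulq skl gvkb tgzss
Hunk 2: at line 7 remove [bidf,ulq] add [evl] -> 11 lines: syt rah sygj urvlg evwb qqhf bzmeq evl skl gvkb tgzss
Hunk 3: at line 8 remove [skl,gvkb] add [xnoyg] -> 10 lines: syt rah sygj urvlg evwb qqhf bzmeq evl xnoyg tgzss
Hunk 4: at line 4 remove [qqhf,bzmeq,evl] add [jlt,ksf] -> 9 lines: syt rah sygj urvlg evwb jlt ksf xnoyg tgzss
Hunk 5: at line 4 remove [evwb,jlt,ksf] add [bnl] -> 7 lines: syt rah sygj urvlg bnl xnoyg tgzss
Final line 2: rah

Answer: rah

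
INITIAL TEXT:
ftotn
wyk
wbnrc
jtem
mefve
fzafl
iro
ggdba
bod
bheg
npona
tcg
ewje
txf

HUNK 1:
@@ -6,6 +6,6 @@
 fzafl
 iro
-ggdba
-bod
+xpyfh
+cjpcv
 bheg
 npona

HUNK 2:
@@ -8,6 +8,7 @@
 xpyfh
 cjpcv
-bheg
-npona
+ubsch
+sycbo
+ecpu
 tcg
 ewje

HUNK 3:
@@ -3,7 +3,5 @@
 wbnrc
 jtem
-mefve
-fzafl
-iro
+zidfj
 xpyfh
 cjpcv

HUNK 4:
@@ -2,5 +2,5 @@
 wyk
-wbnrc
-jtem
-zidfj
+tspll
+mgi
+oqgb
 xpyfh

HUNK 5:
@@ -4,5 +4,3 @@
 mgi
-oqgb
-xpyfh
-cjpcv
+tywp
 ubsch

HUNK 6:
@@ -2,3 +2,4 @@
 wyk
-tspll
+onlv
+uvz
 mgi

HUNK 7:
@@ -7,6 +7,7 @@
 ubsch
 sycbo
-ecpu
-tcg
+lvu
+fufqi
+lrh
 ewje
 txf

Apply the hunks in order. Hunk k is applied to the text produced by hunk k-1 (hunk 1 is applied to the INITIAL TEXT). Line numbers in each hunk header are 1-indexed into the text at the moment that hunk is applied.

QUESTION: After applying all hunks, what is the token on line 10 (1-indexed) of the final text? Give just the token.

Hunk 1: at line 6 remove [ggdba,bod] add [xpyfh,cjpcv] -> 14 lines: ftotn wyk wbnrc jtem mefve fzafl iro xpyfh cjpcv bheg npona tcg ewje txf
Hunk 2: at line 8 remove [bheg,npona] add [ubsch,sycbo,ecpu] -> 15 lines: ftotn wyk wbnrc jtem mefve fzafl iro xpyfh cjpcv ubsch sycbo ecpu tcg ewje txf
Hunk 3: at line 3 remove [mefve,fzafl,iro] add [zidfj] -> 13 lines: ftotn wyk wbnrc jtem zidfj xpyfh cjpcv ubsch sycbo ecpu tcg ewje txf
Hunk 4: at line 2 remove [wbnrc,jtem,zidfj] add [tspll,mgi,oqgb] -> 13 lines: ftotn wyk tspll mgi oqgb xpyfh cjpcv ubsch sycbo ecpu tcg ewje txf
Hunk 5: at line 4 remove [oqgb,xpyfh,cjpcv] add [tywp] -> 11 lines: ftotn wyk tspll mgi tywp ubsch sycbo ecpu tcg ewje txf
Hunk 6: at line 2 remove [tspll] add [onlv,uvz] -> 12 lines: ftotn wyk onlv uvz mgi tywp ubsch sycbo ecpu tcg ewje txf
Hunk 7: at line 7 remove [ecpu,tcg] add [lvu,fufqi,lrh] -> 13 lines: ftotn wyk onlv uvz mgi tywp ubsch sycbo lvu fufqi lrh ewje txf
Final line 10: fufqi

Answer: fufqi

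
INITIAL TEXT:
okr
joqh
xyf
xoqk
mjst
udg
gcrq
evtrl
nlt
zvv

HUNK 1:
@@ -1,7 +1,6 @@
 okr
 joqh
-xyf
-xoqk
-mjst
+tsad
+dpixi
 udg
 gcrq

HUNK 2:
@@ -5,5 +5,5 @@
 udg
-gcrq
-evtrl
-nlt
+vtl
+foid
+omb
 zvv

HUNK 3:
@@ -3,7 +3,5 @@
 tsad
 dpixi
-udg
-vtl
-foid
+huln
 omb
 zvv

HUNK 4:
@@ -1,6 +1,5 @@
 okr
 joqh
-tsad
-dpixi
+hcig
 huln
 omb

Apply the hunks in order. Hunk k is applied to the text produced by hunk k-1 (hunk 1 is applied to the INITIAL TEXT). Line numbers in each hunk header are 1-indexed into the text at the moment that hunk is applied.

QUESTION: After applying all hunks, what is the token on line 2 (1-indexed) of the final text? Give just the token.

Hunk 1: at line 1 remove [xyf,xoqk,mjst] add [tsad,dpixi] -> 9 lines: okr joqh tsad dpixi udg gcrq evtrl nlt zvv
Hunk 2: at line 5 remove [gcrq,evtrl,nlt] add [vtl,foid,omb] -> 9 lines: okr joqh tsad dpixi udg vtl foid omb zvv
Hunk 3: at line 3 remove [udg,vtl,foid] add [huln] -> 7 lines: okr joqh tsad dpixi huln omb zvv
Hunk 4: at line 1 remove [tsad,dpixi] add [hcig] -> 6 lines: okr joqh hcig huln omb zvv
Final line 2: joqh

Answer: joqh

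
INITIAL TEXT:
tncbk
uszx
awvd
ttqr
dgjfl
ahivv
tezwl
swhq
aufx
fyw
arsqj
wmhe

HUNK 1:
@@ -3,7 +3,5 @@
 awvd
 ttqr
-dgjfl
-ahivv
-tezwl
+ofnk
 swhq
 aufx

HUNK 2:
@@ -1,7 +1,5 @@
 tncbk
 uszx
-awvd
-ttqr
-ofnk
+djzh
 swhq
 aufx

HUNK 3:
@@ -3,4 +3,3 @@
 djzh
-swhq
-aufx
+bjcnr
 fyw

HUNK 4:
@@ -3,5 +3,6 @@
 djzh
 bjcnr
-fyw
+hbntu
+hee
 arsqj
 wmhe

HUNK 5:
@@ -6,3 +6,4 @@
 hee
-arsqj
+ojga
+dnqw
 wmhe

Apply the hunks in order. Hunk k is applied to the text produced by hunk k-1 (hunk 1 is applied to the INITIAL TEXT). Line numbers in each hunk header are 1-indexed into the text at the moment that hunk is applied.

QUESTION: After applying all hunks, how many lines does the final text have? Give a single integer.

Hunk 1: at line 3 remove [dgjfl,ahivv,tezwl] add [ofnk] -> 10 lines: tncbk uszx awvd ttqr ofnk swhq aufx fyw arsqj wmhe
Hunk 2: at line 1 remove [awvd,ttqr,ofnk] add [djzh] -> 8 lines: tncbk uszx djzh swhq aufx fyw arsqj wmhe
Hunk 3: at line 3 remove [swhq,aufx] add [bjcnr] -> 7 lines: tncbk uszx djzh bjcnr fyw arsqj wmhe
Hunk 4: at line 3 remove [fyw] add [hbntu,hee] -> 8 lines: tncbk uszx djzh bjcnr hbntu hee arsqj wmhe
Hunk 5: at line 6 remove [arsqj] add [ojga,dnqw] -> 9 lines: tncbk uszx djzh bjcnr hbntu hee ojga dnqw wmhe
Final line count: 9

Answer: 9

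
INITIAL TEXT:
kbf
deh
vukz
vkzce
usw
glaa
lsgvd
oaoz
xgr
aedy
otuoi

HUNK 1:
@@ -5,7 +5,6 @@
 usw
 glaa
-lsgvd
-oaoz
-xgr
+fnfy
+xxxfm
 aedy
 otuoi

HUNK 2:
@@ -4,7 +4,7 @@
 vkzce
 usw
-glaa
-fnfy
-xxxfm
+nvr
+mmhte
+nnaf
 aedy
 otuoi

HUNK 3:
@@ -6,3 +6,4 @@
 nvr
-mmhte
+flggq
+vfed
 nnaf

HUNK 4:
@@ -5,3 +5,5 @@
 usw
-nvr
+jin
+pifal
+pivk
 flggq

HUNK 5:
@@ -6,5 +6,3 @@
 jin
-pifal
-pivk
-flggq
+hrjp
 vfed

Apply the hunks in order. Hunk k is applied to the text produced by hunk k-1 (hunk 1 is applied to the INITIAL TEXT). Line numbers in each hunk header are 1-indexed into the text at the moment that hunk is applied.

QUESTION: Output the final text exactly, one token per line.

Hunk 1: at line 5 remove [lsgvd,oaoz,xgr] add [fnfy,xxxfm] -> 10 lines: kbf deh vukz vkzce usw glaa fnfy xxxfm aedy otuoi
Hunk 2: at line 4 remove [glaa,fnfy,xxxfm] add [nvr,mmhte,nnaf] -> 10 lines: kbf deh vukz vkzce usw nvr mmhte nnaf aedy otuoi
Hunk 3: at line 6 remove [mmhte] add [flggq,vfed] -> 11 lines: kbf deh vukz vkzce usw nvr flggq vfed nnaf aedy otuoi
Hunk 4: at line 5 remove [nvr] add [jin,pifal,pivk] -> 13 lines: kbf deh vukz vkzce usw jin pifal pivk flggq vfed nnaf aedy otuoi
Hunk 5: at line 6 remove [pifal,pivk,flggq] add [hrjp] -> 11 lines: kbf deh vukz vkzce usw jin hrjp vfed nnaf aedy otuoi

Answer: kbf
deh
vukz
vkzce
usw
jin
hrjp
vfed
nnaf
aedy
otuoi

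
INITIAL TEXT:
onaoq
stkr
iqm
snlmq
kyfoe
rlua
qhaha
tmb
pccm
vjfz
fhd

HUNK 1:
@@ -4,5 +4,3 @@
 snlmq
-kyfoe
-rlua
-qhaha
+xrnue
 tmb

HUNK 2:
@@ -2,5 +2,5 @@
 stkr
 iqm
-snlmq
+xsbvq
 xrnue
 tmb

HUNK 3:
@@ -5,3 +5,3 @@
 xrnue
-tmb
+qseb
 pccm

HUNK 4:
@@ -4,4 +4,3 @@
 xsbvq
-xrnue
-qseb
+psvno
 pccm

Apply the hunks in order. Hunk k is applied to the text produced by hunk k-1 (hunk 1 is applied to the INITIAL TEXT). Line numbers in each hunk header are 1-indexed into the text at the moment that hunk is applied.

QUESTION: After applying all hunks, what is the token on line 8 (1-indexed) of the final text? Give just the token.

Answer: fhd

Derivation:
Hunk 1: at line 4 remove [kyfoe,rlua,qhaha] add [xrnue] -> 9 lines: onaoq stkr iqm snlmq xrnue tmb pccm vjfz fhd
Hunk 2: at line 2 remove [snlmq] add [xsbvq] -> 9 lines: onaoq stkr iqm xsbvq xrnue tmb pccm vjfz fhd
Hunk 3: at line 5 remove [tmb] add [qseb] -> 9 lines: onaoq stkr iqm xsbvq xrnue qseb pccm vjfz fhd
Hunk 4: at line 4 remove [xrnue,qseb] add [psvno] -> 8 lines: onaoq stkr iqm xsbvq psvno pccm vjfz fhd
Final line 8: fhd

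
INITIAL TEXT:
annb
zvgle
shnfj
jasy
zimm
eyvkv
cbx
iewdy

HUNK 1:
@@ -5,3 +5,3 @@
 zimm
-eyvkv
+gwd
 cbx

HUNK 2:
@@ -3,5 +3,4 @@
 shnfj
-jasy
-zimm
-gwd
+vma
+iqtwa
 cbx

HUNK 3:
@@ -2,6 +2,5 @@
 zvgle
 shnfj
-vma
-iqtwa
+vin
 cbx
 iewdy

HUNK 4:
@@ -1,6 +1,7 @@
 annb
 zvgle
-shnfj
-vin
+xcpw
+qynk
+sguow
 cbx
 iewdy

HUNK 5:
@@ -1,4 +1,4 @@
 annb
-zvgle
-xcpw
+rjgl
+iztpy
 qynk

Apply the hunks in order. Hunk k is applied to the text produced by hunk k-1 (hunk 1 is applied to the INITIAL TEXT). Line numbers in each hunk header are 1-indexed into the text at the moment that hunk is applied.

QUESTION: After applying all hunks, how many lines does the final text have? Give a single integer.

Answer: 7

Derivation:
Hunk 1: at line 5 remove [eyvkv] add [gwd] -> 8 lines: annb zvgle shnfj jasy zimm gwd cbx iewdy
Hunk 2: at line 3 remove [jasy,zimm,gwd] add [vma,iqtwa] -> 7 lines: annb zvgle shnfj vma iqtwa cbx iewdy
Hunk 3: at line 2 remove [vma,iqtwa] add [vin] -> 6 lines: annb zvgle shnfj vin cbx iewdy
Hunk 4: at line 1 remove [shnfj,vin] add [xcpw,qynk,sguow] -> 7 lines: annb zvgle xcpw qynk sguow cbx iewdy
Hunk 5: at line 1 remove [zvgle,xcpw] add [rjgl,iztpy] -> 7 lines: annb rjgl iztpy qynk sguow cbx iewdy
Final line count: 7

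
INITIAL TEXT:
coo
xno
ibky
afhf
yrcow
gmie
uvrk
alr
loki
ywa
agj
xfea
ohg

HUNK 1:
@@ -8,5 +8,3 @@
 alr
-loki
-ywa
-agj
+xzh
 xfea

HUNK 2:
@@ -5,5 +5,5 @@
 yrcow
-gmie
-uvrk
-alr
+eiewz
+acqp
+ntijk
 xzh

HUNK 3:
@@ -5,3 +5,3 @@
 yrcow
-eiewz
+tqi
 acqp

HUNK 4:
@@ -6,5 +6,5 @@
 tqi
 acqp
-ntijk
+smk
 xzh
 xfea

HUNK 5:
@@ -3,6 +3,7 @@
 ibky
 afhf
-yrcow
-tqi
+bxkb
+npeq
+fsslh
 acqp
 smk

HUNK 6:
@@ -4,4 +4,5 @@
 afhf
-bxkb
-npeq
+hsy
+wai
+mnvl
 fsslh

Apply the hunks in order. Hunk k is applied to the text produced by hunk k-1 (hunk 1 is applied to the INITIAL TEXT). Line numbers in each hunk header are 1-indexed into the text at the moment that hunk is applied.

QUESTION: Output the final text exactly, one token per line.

Hunk 1: at line 8 remove [loki,ywa,agj] add [xzh] -> 11 lines: coo xno ibky afhf yrcow gmie uvrk alr xzh xfea ohg
Hunk 2: at line 5 remove [gmie,uvrk,alr] add [eiewz,acqp,ntijk] -> 11 lines: coo xno ibky afhf yrcow eiewz acqp ntijk xzh xfea ohg
Hunk 3: at line 5 remove [eiewz] add [tqi] -> 11 lines: coo xno ibky afhf yrcow tqi acqp ntijk xzh xfea ohg
Hunk 4: at line 6 remove [ntijk] add [smk] -> 11 lines: coo xno ibky afhf yrcow tqi acqp smk xzh xfea ohg
Hunk 5: at line 3 remove [yrcow,tqi] add [bxkb,npeq,fsslh] -> 12 lines: coo xno ibky afhf bxkb npeq fsslh acqp smk xzh xfea ohg
Hunk 6: at line 4 remove [bxkb,npeq] add [hsy,wai,mnvl] -> 13 lines: coo xno ibky afhf hsy wai mnvl fsslh acqp smk xzh xfea ohg

Answer: coo
xno
ibky
afhf
hsy
wai
mnvl
fsslh
acqp
smk
xzh
xfea
ohg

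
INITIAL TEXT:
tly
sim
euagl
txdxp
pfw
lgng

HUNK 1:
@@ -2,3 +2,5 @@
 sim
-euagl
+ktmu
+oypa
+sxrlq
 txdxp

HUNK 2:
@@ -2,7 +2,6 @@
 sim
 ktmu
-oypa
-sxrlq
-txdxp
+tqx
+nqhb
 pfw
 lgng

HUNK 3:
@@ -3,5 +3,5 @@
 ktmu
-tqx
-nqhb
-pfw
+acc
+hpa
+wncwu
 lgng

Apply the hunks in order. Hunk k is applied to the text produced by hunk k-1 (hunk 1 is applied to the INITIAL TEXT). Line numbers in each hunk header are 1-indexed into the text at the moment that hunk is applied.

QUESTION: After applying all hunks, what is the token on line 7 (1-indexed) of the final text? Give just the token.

Hunk 1: at line 2 remove [euagl] add [ktmu,oypa,sxrlq] -> 8 lines: tly sim ktmu oypa sxrlq txdxp pfw lgng
Hunk 2: at line 2 remove [oypa,sxrlq,txdxp] add [tqx,nqhb] -> 7 lines: tly sim ktmu tqx nqhb pfw lgng
Hunk 3: at line 3 remove [tqx,nqhb,pfw] add [acc,hpa,wncwu] -> 7 lines: tly sim ktmu acc hpa wncwu lgng
Final line 7: lgng

Answer: lgng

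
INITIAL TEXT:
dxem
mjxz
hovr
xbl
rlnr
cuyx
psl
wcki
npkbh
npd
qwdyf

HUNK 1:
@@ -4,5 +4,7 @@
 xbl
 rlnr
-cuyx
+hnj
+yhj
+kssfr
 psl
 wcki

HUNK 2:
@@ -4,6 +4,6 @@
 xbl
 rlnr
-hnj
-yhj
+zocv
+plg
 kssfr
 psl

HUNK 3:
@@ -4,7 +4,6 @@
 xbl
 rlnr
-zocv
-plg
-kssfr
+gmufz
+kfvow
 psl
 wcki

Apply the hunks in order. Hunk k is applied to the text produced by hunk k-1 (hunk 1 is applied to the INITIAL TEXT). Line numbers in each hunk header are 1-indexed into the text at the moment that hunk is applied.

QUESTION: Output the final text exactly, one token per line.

Answer: dxem
mjxz
hovr
xbl
rlnr
gmufz
kfvow
psl
wcki
npkbh
npd
qwdyf

Derivation:
Hunk 1: at line 4 remove [cuyx] add [hnj,yhj,kssfr] -> 13 lines: dxem mjxz hovr xbl rlnr hnj yhj kssfr psl wcki npkbh npd qwdyf
Hunk 2: at line 4 remove [hnj,yhj] add [zocv,plg] -> 13 lines: dxem mjxz hovr xbl rlnr zocv plg kssfr psl wcki npkbh npd qwdyf
Hunk 3: at line 4 remove [zocv,plg,kssfr] add [gmufz,kfvow] -> 12 lines: dxem mjxz hovr xbl rlnr gmufz kfvow psl wcki npkbh npd qwdyf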